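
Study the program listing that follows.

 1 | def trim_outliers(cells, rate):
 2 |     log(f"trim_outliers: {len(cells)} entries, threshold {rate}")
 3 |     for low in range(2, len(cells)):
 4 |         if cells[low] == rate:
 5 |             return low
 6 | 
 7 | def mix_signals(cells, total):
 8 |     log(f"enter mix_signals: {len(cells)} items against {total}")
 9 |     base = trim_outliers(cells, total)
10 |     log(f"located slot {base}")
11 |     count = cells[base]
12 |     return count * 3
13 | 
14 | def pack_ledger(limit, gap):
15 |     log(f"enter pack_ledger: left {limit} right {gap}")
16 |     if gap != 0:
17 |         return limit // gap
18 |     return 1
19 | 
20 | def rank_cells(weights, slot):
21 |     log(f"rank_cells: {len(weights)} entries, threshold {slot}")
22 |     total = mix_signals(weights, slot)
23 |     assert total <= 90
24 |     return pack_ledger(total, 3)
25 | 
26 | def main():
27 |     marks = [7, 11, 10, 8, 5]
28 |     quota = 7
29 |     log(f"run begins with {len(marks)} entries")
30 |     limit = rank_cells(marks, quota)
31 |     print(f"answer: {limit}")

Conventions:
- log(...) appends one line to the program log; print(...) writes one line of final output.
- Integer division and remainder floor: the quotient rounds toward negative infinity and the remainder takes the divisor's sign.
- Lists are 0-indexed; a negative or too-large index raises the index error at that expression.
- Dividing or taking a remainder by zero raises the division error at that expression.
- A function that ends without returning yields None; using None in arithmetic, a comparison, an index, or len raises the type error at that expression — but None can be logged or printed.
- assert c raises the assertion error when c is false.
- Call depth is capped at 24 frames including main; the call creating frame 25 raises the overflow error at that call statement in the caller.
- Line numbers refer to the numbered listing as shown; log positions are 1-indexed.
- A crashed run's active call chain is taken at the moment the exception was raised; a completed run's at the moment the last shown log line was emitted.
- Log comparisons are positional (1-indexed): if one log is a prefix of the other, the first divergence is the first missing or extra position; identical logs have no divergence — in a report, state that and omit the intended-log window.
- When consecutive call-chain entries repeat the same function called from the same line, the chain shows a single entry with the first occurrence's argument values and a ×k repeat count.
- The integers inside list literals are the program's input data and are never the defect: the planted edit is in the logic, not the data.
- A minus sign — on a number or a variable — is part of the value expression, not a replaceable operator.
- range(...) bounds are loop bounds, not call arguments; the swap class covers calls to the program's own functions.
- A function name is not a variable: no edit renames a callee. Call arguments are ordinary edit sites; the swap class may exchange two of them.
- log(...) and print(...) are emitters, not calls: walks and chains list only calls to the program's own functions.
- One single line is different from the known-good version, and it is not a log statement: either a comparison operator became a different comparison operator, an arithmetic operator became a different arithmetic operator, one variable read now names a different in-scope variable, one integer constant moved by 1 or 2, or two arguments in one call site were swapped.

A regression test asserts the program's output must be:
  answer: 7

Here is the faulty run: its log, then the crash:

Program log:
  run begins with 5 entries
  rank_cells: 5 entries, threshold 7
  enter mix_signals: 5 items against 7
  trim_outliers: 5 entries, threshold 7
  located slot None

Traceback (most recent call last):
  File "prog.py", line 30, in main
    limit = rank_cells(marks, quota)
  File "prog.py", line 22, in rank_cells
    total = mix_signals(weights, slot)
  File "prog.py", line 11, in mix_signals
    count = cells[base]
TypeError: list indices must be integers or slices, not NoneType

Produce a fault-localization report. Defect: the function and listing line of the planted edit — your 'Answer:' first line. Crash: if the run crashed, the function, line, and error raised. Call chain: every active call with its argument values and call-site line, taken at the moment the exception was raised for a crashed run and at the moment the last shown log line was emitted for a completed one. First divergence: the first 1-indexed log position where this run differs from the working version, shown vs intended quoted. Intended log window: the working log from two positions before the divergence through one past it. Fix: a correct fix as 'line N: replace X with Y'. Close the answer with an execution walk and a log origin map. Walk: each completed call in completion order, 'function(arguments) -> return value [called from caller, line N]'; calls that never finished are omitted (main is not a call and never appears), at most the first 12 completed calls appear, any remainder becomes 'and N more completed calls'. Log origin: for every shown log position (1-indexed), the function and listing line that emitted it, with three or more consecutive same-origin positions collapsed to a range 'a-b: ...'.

Answer: the defect is in trim_outliers at line 3.
Core observation: The log first diverges at position 5: the faulty run prints 'located slot None' where the working version prints 'located slot 0'.
Crash: mix_signals, line 11, TypeError.
Call chain: main -> rank_cells([7, 11, 10, 8, 5], 7) (called at line 30) -> mix_signals([7, 11, 10, 8, 5], 7) (called at line 22).
First divergence: at position 5 the run shows 'located slot None' where the working version logs 'located slot 0'.
Intended log window:
  3: enter mix_signals: 5 items against 7
  4: trim_outliers: 5 entries, threshold 7
  5: located slot 0
  6: enter pack_ledger: left 21 right 3
Execution walk:
  trim_outliers([7, 11, 10, 8, 5], 7) -> None  [called from mix_signals, line 9]
Log origin:
  1: emitted by main (line 29)
  2: emitted by rank_cells (line 21)
  3: emitted by mix_signals (line 8)
  4: emitted by trim_outliers (line 2)
  5: emitted by mix_signals (line 10)
A correct fix: line 3: replace `2` with `0`.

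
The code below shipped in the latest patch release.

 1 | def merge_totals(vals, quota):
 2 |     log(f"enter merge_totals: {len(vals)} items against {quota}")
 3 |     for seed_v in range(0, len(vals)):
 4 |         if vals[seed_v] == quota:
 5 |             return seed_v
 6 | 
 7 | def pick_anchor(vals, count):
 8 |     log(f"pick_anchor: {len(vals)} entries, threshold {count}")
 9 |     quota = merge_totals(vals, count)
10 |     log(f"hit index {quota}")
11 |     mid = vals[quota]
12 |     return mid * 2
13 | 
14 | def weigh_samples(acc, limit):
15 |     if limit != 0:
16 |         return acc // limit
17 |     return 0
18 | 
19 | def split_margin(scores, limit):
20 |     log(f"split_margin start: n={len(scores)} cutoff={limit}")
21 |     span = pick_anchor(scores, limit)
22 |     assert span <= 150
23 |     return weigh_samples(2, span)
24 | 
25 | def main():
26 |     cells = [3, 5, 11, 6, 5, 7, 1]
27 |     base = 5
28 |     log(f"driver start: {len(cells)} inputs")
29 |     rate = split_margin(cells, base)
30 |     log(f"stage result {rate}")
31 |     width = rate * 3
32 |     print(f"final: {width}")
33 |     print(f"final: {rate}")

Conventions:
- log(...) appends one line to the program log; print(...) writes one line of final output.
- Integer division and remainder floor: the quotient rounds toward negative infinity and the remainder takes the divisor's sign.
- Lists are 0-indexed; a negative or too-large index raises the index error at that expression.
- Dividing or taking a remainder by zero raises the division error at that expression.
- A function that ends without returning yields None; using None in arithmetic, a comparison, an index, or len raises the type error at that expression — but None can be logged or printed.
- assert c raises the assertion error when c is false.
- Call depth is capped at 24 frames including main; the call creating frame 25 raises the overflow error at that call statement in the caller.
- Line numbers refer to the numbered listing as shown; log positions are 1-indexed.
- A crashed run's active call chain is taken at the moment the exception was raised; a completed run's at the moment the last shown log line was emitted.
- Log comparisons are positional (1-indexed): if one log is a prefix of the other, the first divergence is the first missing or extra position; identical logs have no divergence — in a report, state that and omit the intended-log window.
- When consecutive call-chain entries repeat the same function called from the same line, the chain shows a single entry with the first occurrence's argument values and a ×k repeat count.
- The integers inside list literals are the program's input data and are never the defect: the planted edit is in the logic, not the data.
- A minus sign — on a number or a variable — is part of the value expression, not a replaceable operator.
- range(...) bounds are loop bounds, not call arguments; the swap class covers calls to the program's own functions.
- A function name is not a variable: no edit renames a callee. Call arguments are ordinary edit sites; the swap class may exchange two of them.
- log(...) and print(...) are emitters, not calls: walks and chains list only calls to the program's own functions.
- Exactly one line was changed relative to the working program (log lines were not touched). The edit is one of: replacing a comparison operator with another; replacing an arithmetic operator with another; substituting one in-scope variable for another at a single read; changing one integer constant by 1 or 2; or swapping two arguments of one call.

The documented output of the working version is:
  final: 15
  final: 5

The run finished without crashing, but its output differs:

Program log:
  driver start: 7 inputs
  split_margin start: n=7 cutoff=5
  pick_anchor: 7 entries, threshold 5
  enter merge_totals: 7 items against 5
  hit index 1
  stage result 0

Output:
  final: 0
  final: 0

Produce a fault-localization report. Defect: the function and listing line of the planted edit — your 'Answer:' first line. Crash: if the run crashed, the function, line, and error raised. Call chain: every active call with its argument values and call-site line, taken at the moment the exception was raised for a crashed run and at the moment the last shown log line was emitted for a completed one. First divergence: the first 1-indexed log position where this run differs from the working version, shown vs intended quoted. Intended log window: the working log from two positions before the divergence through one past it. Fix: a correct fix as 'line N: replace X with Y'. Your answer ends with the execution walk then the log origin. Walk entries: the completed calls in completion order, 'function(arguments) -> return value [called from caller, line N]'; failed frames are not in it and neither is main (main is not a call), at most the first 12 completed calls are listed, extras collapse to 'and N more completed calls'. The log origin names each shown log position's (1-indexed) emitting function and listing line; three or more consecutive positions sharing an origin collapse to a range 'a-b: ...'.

Answer: the defect is in split_margin at line 23.
The tell: The earliest visible damage is log position 6 — 'stage result 0' rather than the intended 'stage result 5'.
Call chain: main.
First divergence: position 6 — the shown line 'stage result 0' should read 'stage result 5'.
Intended log window:
  4: enter merge_totals: 7 items against 5
  5: hit index 1
  6: stage result 5
Execution walk:
  merge_totals([3, 5, 11, 6, 5, 7, 1], 5) -> 1  [called from pick_anchor, line 9]
  pick_anchor([3, 5, 11, 6, 5, 7, 1], 5) -> 10  [called from split_margin, line 21]
  weigh_samples(2, 10) -> 0  [called from split_margin, line 23]
  split_margin([3, 5, 11, 6, 5, 7, 1], 5) -> 0  [called from main, line 29]
Log origins:
  1 — main, line 28
  2 — split_margin, line 20
  3 — pick_anchor, line 8
  4 — merge_totals, line 2
  5 — pick_anchor, line 10
  6 — main, line 30
A correct fix: line 23: replace `weigh_samples(2, span)` with `weigh_samples(span, 2)`.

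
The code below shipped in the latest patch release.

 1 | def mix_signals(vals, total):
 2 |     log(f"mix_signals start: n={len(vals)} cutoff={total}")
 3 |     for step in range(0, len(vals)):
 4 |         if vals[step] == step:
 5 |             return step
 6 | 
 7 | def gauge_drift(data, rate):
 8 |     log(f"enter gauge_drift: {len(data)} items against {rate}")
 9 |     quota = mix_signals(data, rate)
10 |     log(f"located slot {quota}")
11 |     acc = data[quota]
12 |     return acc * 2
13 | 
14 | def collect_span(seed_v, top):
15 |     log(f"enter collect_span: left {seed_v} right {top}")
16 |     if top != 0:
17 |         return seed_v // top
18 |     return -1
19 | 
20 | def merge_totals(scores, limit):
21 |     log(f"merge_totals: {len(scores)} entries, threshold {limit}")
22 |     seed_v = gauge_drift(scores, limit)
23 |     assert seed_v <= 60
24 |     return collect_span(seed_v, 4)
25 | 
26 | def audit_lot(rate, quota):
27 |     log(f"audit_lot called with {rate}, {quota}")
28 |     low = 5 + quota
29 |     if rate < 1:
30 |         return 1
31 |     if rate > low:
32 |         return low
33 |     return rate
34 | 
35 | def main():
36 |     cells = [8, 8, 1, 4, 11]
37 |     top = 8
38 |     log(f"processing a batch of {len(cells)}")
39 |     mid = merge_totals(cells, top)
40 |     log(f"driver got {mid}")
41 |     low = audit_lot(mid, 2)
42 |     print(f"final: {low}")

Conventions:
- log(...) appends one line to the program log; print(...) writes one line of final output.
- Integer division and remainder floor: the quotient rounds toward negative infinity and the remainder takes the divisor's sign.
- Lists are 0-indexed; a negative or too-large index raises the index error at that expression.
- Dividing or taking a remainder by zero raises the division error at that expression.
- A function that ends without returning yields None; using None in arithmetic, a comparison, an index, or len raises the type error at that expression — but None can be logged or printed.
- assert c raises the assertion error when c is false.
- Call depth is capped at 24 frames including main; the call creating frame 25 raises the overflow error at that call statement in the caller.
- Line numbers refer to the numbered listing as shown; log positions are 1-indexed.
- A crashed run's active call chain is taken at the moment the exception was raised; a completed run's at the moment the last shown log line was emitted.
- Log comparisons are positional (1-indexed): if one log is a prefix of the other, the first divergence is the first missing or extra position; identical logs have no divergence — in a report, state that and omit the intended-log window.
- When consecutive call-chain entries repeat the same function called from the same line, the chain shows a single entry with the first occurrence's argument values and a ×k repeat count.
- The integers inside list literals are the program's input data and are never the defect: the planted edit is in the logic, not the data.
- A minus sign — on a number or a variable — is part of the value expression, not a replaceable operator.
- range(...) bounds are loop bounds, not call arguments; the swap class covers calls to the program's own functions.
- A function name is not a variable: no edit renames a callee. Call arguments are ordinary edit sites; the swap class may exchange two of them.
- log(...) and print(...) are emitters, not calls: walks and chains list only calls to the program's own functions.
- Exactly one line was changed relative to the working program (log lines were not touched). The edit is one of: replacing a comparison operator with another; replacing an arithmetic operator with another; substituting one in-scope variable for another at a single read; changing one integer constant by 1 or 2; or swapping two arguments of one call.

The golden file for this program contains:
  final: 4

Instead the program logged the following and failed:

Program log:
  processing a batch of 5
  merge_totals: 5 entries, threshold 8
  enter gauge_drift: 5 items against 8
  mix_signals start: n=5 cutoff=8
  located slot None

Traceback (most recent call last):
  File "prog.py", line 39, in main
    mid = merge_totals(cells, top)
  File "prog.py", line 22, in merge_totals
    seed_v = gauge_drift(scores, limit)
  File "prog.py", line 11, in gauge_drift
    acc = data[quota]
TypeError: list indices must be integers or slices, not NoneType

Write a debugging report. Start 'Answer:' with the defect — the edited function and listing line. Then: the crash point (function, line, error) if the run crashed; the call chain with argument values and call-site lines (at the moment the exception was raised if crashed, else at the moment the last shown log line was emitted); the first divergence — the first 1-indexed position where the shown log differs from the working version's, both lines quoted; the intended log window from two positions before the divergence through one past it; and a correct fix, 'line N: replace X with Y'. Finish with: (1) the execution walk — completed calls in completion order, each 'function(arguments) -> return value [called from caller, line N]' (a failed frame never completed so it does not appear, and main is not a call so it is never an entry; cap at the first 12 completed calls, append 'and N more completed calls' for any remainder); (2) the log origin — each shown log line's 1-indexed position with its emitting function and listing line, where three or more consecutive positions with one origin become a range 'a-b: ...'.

Answer: the defect is in mix_signals at line 4.
Key observation: Log line 5 is where behavior first shows: 'located slot None' appears instead of 'located slot 0'.
Crash: gauge_drift, line 11, TypeError.
Call chain: main -> merge_totals([8, 8, 1, 4, 11], 8) (called at line 39) -> gauge_drift([8, 8, 1, 4, 11], 8) (called at line 22).
First divergence: position 5 — shown 'located slot None', intended 'located slot 0'.
Intended log window:
  3: enter gauge_drift: 5 items against 8
  4: mix_signals start: n=5 cutoff=8
  5: located slot 0
  6: enter collect_span: left 16 right 4
Execution walk:
  mix_signals([8, 8, 1, 4, 11], 8) -> None  [called from gauge_drift, line 9]
Log line origins:
  1: from main, line 38
  2: from merge_totals, line 21
  3: from gauge_drift, line 8
  4: from mix_signals, line 2
  5: from gauge_drift, line 10
A correct fix: line 4: replace `vals[step] == step` with `vals[step] == total`.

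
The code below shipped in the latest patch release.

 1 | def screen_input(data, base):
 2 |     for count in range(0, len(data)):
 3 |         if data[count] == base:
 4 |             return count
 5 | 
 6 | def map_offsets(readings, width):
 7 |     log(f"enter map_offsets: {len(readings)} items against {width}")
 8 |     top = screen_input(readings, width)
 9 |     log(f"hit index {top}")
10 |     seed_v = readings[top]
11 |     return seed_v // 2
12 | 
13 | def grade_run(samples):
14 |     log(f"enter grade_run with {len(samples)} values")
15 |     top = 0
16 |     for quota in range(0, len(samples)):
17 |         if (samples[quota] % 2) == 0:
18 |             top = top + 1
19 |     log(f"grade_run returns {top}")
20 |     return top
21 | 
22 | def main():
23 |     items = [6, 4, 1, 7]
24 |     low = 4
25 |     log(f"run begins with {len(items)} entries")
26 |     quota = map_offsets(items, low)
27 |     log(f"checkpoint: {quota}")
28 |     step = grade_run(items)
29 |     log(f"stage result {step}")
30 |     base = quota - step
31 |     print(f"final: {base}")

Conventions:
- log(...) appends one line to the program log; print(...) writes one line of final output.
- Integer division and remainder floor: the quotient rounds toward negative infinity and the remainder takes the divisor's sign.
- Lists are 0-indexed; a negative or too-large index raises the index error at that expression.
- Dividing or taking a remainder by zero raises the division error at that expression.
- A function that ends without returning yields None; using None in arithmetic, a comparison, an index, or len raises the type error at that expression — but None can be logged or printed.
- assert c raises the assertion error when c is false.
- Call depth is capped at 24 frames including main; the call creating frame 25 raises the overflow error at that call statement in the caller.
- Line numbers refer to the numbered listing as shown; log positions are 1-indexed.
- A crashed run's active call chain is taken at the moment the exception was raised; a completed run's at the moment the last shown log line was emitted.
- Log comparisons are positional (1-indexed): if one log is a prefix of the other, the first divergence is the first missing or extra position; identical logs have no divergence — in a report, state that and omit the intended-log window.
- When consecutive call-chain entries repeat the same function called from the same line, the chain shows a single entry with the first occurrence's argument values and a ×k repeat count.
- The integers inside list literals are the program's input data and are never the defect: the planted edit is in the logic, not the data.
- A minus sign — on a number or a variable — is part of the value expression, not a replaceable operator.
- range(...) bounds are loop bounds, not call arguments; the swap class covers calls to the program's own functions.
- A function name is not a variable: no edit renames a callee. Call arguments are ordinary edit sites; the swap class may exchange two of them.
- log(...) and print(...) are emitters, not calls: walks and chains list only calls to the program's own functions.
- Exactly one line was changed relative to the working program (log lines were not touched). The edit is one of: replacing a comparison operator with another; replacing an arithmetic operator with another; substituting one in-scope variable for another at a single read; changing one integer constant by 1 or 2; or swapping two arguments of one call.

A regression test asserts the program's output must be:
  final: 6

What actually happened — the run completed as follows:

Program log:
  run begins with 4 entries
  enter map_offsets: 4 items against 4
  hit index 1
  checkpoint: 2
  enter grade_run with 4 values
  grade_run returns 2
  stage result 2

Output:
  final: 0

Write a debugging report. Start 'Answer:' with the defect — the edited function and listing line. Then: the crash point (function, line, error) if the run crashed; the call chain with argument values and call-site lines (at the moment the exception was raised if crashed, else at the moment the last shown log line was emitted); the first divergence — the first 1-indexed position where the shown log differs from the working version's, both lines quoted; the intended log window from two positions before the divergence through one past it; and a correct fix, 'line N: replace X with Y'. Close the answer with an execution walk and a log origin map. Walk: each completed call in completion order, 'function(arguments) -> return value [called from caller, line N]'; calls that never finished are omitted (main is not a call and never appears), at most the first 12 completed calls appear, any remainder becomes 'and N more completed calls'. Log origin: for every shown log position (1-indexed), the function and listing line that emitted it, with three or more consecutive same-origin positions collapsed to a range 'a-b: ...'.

Answer: the defect is in map_offsets at line 11.
The tell: Everything matches until log position 4, which reads 'checkpoint: 2' in place of 'checkpoint: 8'.
Call chain: main.
First divergence: position 4; shown 'checkpoint: 2' vs intended 'checkpoint: 8'.
Intended log window:
  2: enter map_offsets: 4 items against 4
  3: hit index 1
  4: checkpoint: 8
  5: enter grade_run with 4 values
Execution walk:
  screen_input([6, 4, 1, 7], 4) -> 1  [called from map_offsets, line 8]
  map_offsets([6, 4, 1, 7], 4) -> 2  [called from main, line 26]
  grade_run([6, 4, 1, 7]) -> 2  [called from main, line 28]
Log origins:
  1: logged in main at line 25
  2: logged in map_offsets at line 7
  3: logged in map_offsets at line 9
  4: logged in main at line 27
  5: logged in grade_run at line 14
  6: logged in grade_run at line 19
  7: logged in main at line 29
A correct fix: line 11: replace `//` with `*`.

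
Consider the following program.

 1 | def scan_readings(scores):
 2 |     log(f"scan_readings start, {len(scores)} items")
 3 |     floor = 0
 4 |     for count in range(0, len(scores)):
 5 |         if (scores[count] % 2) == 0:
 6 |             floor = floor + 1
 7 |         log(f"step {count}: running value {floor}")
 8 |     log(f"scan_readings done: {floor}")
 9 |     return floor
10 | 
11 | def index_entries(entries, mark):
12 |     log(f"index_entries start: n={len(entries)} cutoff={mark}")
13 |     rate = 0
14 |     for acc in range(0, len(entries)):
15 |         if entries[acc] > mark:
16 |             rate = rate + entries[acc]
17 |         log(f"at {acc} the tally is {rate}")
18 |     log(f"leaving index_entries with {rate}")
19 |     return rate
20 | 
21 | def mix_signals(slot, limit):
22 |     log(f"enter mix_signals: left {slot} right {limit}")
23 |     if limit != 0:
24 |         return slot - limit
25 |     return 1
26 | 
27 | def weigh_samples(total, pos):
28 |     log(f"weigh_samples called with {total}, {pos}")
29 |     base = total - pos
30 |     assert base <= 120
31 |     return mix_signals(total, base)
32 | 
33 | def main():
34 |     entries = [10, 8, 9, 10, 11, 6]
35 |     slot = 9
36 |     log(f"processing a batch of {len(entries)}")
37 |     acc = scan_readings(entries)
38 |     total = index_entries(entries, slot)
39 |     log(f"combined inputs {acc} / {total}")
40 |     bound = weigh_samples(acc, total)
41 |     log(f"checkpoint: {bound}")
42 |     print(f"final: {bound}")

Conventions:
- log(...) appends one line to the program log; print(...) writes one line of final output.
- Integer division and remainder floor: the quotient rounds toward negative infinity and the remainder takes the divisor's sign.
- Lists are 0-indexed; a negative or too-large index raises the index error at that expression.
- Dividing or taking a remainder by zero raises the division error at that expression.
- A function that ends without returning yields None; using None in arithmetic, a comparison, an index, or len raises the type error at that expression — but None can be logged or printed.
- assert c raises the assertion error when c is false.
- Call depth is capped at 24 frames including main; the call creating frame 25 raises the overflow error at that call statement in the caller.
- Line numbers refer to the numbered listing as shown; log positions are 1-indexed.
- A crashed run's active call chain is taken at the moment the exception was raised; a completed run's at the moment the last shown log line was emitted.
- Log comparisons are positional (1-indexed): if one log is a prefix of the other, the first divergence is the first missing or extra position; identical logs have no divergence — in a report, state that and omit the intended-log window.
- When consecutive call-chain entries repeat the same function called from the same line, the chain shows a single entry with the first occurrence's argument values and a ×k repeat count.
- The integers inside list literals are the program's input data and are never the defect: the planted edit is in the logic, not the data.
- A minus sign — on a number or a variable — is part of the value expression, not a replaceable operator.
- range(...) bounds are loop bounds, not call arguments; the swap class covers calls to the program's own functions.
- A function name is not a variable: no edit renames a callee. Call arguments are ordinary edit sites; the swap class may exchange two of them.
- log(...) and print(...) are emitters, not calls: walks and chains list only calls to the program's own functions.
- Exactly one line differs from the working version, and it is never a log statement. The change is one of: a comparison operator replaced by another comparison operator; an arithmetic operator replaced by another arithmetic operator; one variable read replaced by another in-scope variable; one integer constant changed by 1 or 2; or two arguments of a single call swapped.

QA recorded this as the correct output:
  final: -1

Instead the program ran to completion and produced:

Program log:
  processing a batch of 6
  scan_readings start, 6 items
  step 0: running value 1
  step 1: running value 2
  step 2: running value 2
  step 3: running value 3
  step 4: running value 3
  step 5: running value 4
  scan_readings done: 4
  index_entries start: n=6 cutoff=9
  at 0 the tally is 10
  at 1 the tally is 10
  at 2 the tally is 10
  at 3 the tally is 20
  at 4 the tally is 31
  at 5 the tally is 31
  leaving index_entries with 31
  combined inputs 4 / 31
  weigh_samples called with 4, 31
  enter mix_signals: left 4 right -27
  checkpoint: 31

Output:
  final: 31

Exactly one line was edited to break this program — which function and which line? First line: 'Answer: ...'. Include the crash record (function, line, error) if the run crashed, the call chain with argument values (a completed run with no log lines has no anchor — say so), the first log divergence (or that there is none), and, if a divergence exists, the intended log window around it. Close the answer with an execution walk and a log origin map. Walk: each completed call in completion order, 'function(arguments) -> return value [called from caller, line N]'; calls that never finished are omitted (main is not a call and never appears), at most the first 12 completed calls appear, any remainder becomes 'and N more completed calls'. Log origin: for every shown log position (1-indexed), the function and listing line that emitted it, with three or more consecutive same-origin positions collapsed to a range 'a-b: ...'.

Answer: the defect is in mix_signals at line 24.
The tell: The log first diverges at position 21: the faulty run prints 'checkpoint: 31' where the working version prints 'checkpoint: -1'.
Call chain: main.
First divergence: at position 21 the run shows 'checkpoint: 31' where the working version logs 'checkpoint: -1'.
Intended log window:
  19: weigh_samples called with 4, 31
  20: enter mix_signals: left 4 right -27
  21: checkpoint: -1
Execution walk:
  scan_readings([10, 8, 9, 10, 11, 6]) -> 4  [called from main, line 37]
  index_entries([10, 8, 9, 10, 11, 6], 9) -> 31  [called from main, line 38]
  mix_signals(4, -27) -> 31  [called from weigh_samples, line 31]
  weigh_samples(4, 31) -> 31  [called from main, line 40]
Log line origins:
  1 — main, line 36
  2 — scan_readings, line 2
  3-8 — scan_readings, line 7
  9 — scan_readings, line 8
  10 — index_entries, line 12
  11-16 — index_entries, line 17
  17 — index_entries, line 18
  18 — main, line 39
  19 — weigh_samples, line 28
  20 — mix_signals, line 22
  21 — main, line 41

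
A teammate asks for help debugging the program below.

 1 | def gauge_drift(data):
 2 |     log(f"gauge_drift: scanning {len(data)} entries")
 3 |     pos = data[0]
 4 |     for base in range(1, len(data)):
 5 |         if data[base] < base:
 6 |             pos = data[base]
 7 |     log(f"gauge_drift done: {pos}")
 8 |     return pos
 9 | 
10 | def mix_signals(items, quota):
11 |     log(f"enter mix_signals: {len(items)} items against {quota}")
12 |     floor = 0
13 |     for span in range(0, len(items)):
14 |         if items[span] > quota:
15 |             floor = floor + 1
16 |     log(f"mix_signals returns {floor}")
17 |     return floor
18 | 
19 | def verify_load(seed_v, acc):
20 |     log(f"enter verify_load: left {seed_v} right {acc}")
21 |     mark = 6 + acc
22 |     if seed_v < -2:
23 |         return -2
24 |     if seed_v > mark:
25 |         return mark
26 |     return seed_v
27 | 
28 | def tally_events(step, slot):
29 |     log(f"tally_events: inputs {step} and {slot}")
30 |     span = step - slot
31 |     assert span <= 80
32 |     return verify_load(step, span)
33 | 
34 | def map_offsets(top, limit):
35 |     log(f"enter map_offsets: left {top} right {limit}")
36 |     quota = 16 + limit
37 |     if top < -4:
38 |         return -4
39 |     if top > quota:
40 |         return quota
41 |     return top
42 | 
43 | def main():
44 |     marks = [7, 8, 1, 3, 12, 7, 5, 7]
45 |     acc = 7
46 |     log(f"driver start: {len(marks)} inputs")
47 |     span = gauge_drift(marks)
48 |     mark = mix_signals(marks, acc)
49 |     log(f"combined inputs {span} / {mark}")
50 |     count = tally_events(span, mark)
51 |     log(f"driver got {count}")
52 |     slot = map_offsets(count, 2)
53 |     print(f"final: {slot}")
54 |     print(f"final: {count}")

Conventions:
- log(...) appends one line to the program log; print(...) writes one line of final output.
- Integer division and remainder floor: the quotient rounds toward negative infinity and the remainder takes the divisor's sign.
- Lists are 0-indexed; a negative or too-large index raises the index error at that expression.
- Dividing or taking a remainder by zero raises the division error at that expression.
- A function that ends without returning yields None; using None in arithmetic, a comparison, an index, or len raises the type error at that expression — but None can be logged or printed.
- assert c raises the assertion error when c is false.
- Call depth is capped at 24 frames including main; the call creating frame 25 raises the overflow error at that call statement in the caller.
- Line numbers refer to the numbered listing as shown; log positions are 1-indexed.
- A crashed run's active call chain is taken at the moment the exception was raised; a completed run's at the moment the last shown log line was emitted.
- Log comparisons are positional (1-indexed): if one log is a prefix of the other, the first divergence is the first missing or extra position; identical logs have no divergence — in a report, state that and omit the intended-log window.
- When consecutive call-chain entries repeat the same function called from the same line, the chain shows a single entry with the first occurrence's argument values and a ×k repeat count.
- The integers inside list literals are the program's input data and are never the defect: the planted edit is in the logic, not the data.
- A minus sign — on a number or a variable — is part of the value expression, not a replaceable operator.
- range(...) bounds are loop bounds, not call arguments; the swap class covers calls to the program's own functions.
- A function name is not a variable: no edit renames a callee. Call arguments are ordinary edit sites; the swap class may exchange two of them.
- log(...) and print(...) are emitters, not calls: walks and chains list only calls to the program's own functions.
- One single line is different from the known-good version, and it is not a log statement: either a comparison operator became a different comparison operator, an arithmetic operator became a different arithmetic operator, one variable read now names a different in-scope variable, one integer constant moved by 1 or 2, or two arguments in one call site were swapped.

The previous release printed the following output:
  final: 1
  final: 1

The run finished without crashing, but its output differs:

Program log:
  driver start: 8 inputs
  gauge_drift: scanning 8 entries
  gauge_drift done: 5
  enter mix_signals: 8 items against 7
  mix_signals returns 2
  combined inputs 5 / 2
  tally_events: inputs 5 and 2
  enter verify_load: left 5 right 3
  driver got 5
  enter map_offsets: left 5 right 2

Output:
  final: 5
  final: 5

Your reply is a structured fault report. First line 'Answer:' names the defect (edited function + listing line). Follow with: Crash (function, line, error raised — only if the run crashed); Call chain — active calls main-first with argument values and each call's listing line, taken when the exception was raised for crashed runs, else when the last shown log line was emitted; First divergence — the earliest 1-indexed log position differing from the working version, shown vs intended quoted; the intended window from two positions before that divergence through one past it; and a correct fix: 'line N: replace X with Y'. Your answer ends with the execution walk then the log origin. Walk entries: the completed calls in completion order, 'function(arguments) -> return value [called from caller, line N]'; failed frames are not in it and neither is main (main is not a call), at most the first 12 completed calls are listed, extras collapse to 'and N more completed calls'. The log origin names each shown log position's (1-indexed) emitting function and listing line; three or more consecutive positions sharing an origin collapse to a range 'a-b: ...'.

Answer: the defect is in gauge_drift at line 5.
The tell: The log first diverges at position 3: the faulty run prints 'gauge_drift done: 5' where the working version prints 'gauge_drift done: 1'.
Call chain: main -> map_offsets(5, 2) (called at line 52).
First divergence: position 3 — shown 'gauge_drift done: 5', intended 'gauge_drift done: 1'.
Intended log window:
  1: driver start: 8 inputs
  2: gauge_drift: scanning 8 entries
  3: gauge_drift done: 1
  4: enter mix_signals: 8 items against 7
Execution walk:
  gauge_drift([7, 8, 1, 3, 12, 7, 5, 7]) -> 5  [called from main, line 47]
  mix_signals([7, 8, 1, 3, 12, 7, 5, 7], 7) -> 2  [called from main, line 48]
  verify_load(5, 3) -> 5  [called from tally_events, line 32]
  tally_events(5, 2) -> 5  [called from main, line 50]
  map_offsets(5, 2) -> 5  [called from main, line 52]
Log origins:
  1: emitted by main (line 46)
  2: emitted by gauge_drift (line 2)
  3: emitted by gauge_drift (line 7)
  4: emitted by mix_signals (line 11)
  5: emitted by mix_signals (line 16)
  6: emitted by main (line 49)
  7: emitted by tally_events (line 29)
  8: emitted by verify_load (line 20)
  9: emitted by main (line 51)
  10: emitted by map_offsets (line 35)
A correct fix: line 5: replace `data[base] < base` with `data[base] < pos`.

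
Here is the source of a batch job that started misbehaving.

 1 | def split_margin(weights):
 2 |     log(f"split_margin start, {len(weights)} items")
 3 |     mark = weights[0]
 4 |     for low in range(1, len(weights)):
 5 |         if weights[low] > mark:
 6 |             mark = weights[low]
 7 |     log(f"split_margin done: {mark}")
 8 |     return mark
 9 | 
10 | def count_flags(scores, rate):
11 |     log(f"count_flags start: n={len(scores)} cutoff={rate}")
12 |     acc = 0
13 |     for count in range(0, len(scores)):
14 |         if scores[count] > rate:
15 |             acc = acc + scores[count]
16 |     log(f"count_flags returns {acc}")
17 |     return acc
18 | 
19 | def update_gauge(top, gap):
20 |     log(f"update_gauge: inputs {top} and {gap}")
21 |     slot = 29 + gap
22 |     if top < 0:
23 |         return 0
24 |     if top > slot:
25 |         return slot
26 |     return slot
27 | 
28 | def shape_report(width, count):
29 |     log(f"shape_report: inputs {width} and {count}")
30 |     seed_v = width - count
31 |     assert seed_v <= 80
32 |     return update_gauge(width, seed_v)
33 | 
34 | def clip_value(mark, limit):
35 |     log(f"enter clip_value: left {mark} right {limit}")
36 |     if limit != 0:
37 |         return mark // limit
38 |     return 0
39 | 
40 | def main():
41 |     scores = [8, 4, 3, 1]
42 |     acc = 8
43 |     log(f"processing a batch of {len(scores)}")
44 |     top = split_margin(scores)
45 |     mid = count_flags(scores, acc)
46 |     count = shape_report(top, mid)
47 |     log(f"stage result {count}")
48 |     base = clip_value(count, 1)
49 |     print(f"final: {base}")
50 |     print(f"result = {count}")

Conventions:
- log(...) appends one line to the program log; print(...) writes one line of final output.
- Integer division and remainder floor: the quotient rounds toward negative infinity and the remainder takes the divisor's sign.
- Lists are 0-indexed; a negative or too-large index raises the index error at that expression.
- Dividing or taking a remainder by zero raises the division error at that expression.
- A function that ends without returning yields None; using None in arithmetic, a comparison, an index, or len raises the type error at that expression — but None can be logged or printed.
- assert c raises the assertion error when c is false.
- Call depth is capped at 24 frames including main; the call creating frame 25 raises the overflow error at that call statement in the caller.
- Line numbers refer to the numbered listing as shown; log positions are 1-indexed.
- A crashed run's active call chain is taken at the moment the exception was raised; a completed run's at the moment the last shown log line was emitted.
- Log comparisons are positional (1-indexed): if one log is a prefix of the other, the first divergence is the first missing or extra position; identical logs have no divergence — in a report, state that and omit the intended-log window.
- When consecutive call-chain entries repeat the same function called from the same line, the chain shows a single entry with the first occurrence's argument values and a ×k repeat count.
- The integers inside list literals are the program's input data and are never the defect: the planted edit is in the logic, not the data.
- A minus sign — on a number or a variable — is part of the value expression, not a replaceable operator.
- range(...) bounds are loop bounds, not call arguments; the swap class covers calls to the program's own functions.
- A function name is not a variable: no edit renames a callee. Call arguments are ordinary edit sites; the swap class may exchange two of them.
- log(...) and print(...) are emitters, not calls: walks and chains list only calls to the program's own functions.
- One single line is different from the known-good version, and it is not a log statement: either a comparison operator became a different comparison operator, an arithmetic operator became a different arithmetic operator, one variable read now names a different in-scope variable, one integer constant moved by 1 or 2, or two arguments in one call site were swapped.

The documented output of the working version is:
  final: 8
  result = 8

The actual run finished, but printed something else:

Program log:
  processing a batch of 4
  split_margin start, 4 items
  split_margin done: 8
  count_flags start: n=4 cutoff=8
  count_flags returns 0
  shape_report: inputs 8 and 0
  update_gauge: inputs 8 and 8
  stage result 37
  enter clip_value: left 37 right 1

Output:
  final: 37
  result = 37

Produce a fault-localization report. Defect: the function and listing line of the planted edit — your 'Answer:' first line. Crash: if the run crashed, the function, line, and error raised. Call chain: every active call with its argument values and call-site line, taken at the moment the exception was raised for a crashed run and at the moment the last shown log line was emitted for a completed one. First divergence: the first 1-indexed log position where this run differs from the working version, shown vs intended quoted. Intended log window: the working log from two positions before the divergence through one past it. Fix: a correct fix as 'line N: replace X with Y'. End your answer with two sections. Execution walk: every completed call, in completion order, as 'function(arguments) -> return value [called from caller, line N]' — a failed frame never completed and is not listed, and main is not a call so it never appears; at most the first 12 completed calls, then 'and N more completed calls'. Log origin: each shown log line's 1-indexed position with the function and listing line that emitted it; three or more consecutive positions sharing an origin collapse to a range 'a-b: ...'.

Answer: the defect is in update_gauge at line 26.
Key fact: The log first diverges at position 8: the faulty run prints 'stage result 37' where the working version prints 'stage result 8'.
Call chain: main -> clip_value(37, 1) (called at line 48).
First divergence: position 8; shown 'stage result 37' vs intended 'stage result 8'.
Intended log window:
  6: shape_report: inputs 8 and 0
  7: update_gauge: inputs 8 and 8
  8: stage result 8
  9: enter clip_value: left 8 right 1
Execution walk:
  split_margin([8, 4, 3, 1]) -> 8  [called from main, line 44]
  count_flags([8, 4, 3, 1], 8) -> 0  [called from main, line 45]
  update_gauge(8, 8) -> 37  [called from shape_report, line 32]
  shape_report(8, 0) -> 37  [called from main, line 46]
  clip_value(37, 1) -> 37  [called from main, line 48]
Origin of each log line:
  1: emitted by main (line 43)
  2: emitted by split_margin (line 2)
  3: emitted by split_margin (line 7)
  4: emitted by count_flags (line 11)
  5: emitted by count_flags (line 16)
  6: emitted by shape_report (line 29)
  7: emitted by update_gauge (line 20)
  8: emitted by main (line 47)
  9: emitted by clip_value (line 35)
A correct fix: line 26: replace `slot` with `top`.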